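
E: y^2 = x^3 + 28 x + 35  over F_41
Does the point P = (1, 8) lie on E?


Check whether y^2 = x^3 + 28 x + 35 (mod 41) for (x, y) = (1, 8).
LHS: y^2 = 8^2 mod 41 = 23
RHS: x^3 + 28 x + 35 = 1^3 + 28*1 + 35 mod 41 = 23
LHS = RHS

Yes, on the curve


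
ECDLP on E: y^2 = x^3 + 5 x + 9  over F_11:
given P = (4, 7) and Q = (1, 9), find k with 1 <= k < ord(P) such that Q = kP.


Enumerate multiples of P until we hit Q = (1, 9):
  1P = (4, 7)
  2P = (1, 2)
  3P = (10, 5)
  4P = (2, 7)
  5P = (5, 4)
  6P = (0, 3)
  7P = (8, 0)
  8P = (0, 8)
  9P = (5, 7)
  10P = (2, 4)
  11P = (10, 6)
  12P = (1, 9)
Match found at i = 12.

k = 12


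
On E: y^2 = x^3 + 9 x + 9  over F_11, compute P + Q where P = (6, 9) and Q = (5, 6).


P != Q, so use the chord formula.
s = (y2 - y1) / (x2 - x1) = (8) / (10) mod 11 = 3
x3 = s^2 - x1 - x2 mod 11 = 3^2 - 6 - 5 = 9
y3 = s (x1 - x3) - y1 mod 11 = 3 * (6 - 9) - 9 = 4

P + Q = (9, 4)


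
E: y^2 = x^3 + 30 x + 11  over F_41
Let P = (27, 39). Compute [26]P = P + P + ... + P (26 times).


k = 26 = 11010_2 (binary, LSB first: 01011)
Double-and-add from P = (27, 39):
  bit 0 = 0: acc unchanged = O
  bit 1 = 1: acc = O + (26, 32) = (26, 32)
  bit 2 = 0: acc unchanged = (26, 32)
  bit 3 = 1: acc = (26, 32) + (8, 5) = (40, 29)
  bit 4 = 1: acc = (40, 29) + (16, 6) = (24, 0)

26P = (24, 0)


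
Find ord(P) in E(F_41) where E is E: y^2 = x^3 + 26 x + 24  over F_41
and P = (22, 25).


Compute successive multiples of P until we hit O:
  1P = (22, 25)
  2P = (34, 27)
  3P = (34, 14)
  4P = (22, 16)
  5P = O

ord(P) = 5


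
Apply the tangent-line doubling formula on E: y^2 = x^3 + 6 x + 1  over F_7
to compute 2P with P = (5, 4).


Doubling: s = (3 x1^2 + a) / (2 y1)
s = (3*5^2 + 6) / (2*4) mod 7 = 4
x3 = s^2 - 2 x1 mod 7 = 4^2 - 2*5 = 6
y3 = s (x1 - x3) - y1 mod 7 = 4 * (5 - 6) - 4 = 6

2P = (6, 6)


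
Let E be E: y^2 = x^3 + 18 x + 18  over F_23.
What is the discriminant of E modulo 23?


4 a^3 + 27 b^2 = 4*18^3 + 27*18^2 = 23328 + 8748 = 32076
Delta = -16 * (32076) = -513216
Delta mod 23 = 6

Delta = 6 (mod 23)


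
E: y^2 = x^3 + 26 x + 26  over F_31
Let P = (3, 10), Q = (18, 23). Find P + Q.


P != Q, so use the chord formula.
s = (y2 - y1) / (x2 - x1) = (13) / (15) mod 31 = 5
x3 = s^2 - x1 - x2 mod 31 = 5^2 - 3 - 18 = 4
y3 = s (x1 - x3) - y1 mod 31 = 5 * (3 - 4) - 10 = 16

P + Q = (4, 16)


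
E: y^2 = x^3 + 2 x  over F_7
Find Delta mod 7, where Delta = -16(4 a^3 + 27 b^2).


4 a^3 + 27 b^2 = 4*2^3 + 27*0^2 = 32 + 0 = 32
Delta = -16 * (32) = -512
Delta mod 7 = 6

Delta = 6 (mod 7)


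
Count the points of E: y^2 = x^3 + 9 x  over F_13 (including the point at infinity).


For each x in F_13, count y with y^2 = x^3 + 9 x + 0 mod 13:
  x = 0: RHS = 0, y in [0]  -> 1 point(s)
  x = 1: RHS = 10, y in [6, 7]  -> 2 point(s)
  x = 2: RHS = 0, y in [0]  -> 1 point(s)
  x = 4: RHS = 9, y in [3, 10]  -> 2 point(s)
  x = 5: RHS = 1, y in [1, 12]  -> 2 point(s)
  x = 6: RHS = 10, y in [6, 7]  -> 2 point(s)
  x = 7: RHS = 3, y in [4, 9]  -> 2 point(s)
  x = 8: RHS = 12, y in [5, 8]  -> 2 point(s)
  x = 9: RHS = 4, y in [2, 11]  -> 2 point(s)
  x = 11: RHS = 0, y in [0]  -> 1 point(s)
  x = 12: RHS = 3, y in [4, 9]  -> 2 point(s)
Affine points: 19. Add the point at infinity: total = 20.

#E(F_13) = 20


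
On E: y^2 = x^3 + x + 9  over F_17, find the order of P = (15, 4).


Compute successive multiples of P until we hit O:
  1P = (15, 4)
  2P = (0, 14)
  3P = (10, 4)
  4P = (9, 13)
  5P = (8, 11)
  6P = (12, 10)
  7P = (11, 5)
  8P = (7, 11)
  ... (continuing to 25P)
  25P = O

ord(P) = 25


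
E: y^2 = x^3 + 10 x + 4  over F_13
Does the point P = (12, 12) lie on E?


Check whether y^2 = x^3 + 10 x + 4 (mod 13) for (x, y) = (12, 12).
LHS: y^2 = 12^2 mod 13 = 1
RHS: x^3 + 10 x + 4 = 12^3 + 10*12 + 4 mod 13 = 6
LHS != RHS

No, not on the curve


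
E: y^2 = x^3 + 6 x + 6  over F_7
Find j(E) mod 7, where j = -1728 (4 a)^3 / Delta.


Delta = -16(4 a^3 + 27 b^2) mod 7 = 3
-1728 * (4 a)^3 = -1728 * (4*6)^3 mod 7 = 6
j = 6 * 3^(-1) mod 7 = 2

j = 2 (mod 7)


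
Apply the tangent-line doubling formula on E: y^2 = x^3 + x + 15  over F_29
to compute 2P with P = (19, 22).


Doubling: s = (3 x1^2 + a) / (2 y1)
s = (3*19^2 + 1) / (2*22) mod 29 = 22
x3 = s^2 - 2 x1 mod 29 = 22^2 - 2*19 = 11
y3 = s (x1 - x3) - y1 mod 29 = 22 * (19 - 11) - 22 = 9

2P = (11, 9)


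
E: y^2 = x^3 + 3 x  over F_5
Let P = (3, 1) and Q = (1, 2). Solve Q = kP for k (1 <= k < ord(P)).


Enumerate multiples of P until we hit Q = (1, 2):
  1P = (3, 1)
  2P = (4, 4)
  3P = (2, 2)
  4P = (1, 2)
Match found at i = 4.

k = 4


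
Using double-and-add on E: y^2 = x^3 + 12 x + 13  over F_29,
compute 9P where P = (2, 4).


k = 9 = 1001_2 (binary, LSB first: 1001)
Double-and-add from P = (2, 4):
  bit 0 = 1: acc = O + (2, 4) = (2, 4)
  bit 1 = 0: acc unchanged = (2, 4)
  bit 2 = 0: acc unchanged = (2, 4)
  bit 3 = 1: acc = (2, 4) + (19, 16) = (9, 3)

9P = (9, 3)


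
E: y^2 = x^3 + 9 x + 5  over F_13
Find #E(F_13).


For each x in F_13, count y with y^2 = x^3 + 9 x + 5 mod 13:
  x = 4: RHS = 1, y in [1, 12]  -> 2 point(s)
  x = 8: RHS = 4, y in [2, 11]  -> 2 point(s)
  x = 9: RHS = 9, y in [3, 10]  -> 2 point(s)
  x = 10: RHS = 3, y in [4, 9]  -> 2 point(s)
Affine points: 8. Add the point at infinity: total = 9.

#E(F_13) = 9


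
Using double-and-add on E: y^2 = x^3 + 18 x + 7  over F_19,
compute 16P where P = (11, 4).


k = 16 = 10000_2 (binary, LSB first: 00001)
Double-and-add from P = (11, 4):
  bit 0 = 0: acc unchanged = O
  bit 1 = 0: acc unchanged = O
  bit 2 = 0: acc unchanged = O
  bit 3 = 0: acc unchanged = O
  bit 4 = 1: acc = O + (0, 11) = (0, 11)

16P = (0, 11)


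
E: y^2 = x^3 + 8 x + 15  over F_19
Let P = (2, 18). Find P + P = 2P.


Doubling: s = (3 x1^2 + a) / (2 y1)
s = (3*2^2 + 8) / (2*18) mod 19 = 9
x3 = s^2 - 2 x1 mod 19 = 9^2 - 2*2 = 1
y3 = s (x1 - x3) - y1 mod 19 = 9 * (2 - 1) - 18 = 10

2P = (1, 10)


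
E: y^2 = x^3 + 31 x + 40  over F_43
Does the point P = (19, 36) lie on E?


Check whether y^2 = x^3 + 31 x + 40 (mod 43) for (x, y) = (19, 36).
LHS: y^2 = 36^2 mod 43 = 6
RHS: x^3 + 31 x + 40 = 19^3 + 31*19 + 40 mod 43 = 6
LHS = RHS

Yes, on the curve


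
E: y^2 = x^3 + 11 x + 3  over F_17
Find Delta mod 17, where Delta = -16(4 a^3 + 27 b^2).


4 a^3 + 27 b^2 = 4*11^3 + 27*3^2 = 5324 + 243 = 5567
Delta = -16 * (5567) = -89072
Delta mod 17 = 8

Delta = 8 (mod 17)


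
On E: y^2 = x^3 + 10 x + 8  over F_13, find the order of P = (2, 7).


Compute successive multiples of P until we hit O:
  1P = (2, 7)
  2P = (12, 7)
  3P = (12, 6)
  4P = (2, 6)
  5P = O

ord(P) = 5


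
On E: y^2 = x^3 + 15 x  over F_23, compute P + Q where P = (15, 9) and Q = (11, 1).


P != Q, so use the chord formula.
s = (y2 - y1) / (x2 - x1) = (15) / (19) mod 23 = 2
x3 = s^2 - x1 - x2 mod 23 = 2^2 - 15 - 11 = 1
y3 = s (x1 - x3) - y1 mod 23 = 2 * (15 - 1) - 9 = 19

P + Q = (1, 19)


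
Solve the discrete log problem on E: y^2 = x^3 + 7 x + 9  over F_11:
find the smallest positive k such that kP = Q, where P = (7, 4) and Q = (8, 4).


Enumerate multiples of P until we hit Q = (8, 4):
  1P = (7, 4)
  2P = (8, 7)
  3P = (5, 2)
  4P = (0, 3)
  5P = (2, 3)
  6P = (6, 5)
  7P = (10, 10)
  8P = (9, 3)
  9P = (9, 8)
  10P = (10, 1)
  11P = (6, 6)
  12P = (2, 8)
  13P = (0, 8)
  14P = (5, 9)
  15P = (8, 4)
Match found at i = 15.

k = 15


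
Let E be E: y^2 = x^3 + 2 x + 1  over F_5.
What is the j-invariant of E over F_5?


Delta = -16(4 a^3 + 27 b^2) mod 5 = 1
-1728 * (4 a)^3 = -1728 * (4*2)^3 mod 5 = 4
j = 4 * 1^(-1) mod 5 = 4

j = 4 (mod 5)


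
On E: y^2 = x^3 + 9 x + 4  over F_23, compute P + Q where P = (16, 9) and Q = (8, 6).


P != Q, so use the chord formula.
s = (y2 - y1) / (x2 - x1) = (20) / (15) mod 23 = 9
x3 = s^2 - x1 - x2 mod 23 = 9^2 - 16 - 8 = 11
y3 = s (x1 - x3) - y1 mod 23 = 9 * (16 - 11) - 9 = 13

P + Q = (11, 13)


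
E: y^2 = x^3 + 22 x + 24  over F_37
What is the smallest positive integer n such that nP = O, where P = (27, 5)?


Compute successive multiples of P until we hit O:
  1P = (27, 5)
  2P = (9, 27)
  3P = (13, 19)
  4P = (35, 3)
  5P = (19, 30)
  6P = (21, 4)
  7P = (25, 20)
  8P = (32, 14)
  ... (continuing to 34P)
  34P = O

ord(P) = 34


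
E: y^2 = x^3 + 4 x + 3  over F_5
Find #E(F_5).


For each x in F_5, count y with y^2 = x^3 + 4 x + 3 mod 5:
  x = 2: RHS = 4, y in [2, 3]  -> 2 point(s)
Affine points: 2. Add the point at infinity: total = 3.

#E(F_5) = 3


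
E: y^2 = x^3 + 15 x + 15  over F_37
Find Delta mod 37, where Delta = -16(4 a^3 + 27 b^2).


4 a^3 + 27 b^2 = 4*15^3 + 27*15^2 = 13500 + 6075 = 19575
Delta = -16 * (19575) = -313200
Delta mod 37 = 5

Delta = 5 (mod 37)


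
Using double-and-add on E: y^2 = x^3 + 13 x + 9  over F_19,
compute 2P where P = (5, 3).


k = 2 = 10_2 (binary, LSB first: 01)
Double-and-add from P = (5, 3):
  bit 0 = 0: acc unchanged = O
  bit 1 = 1: acc = O + (13, 0) = (13, 0)

2P = (13, 0)


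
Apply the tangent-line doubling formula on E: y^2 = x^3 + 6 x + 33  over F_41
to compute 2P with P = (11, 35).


Doubling: s = (3 x1^2 + a) / (2 y1)
s = (3*11^2 + 6) / (2*35) mod 41 = 0
x3 = s^2 - 2 x1 mod 41 = 0^2 - 2*11 = 19
y3 = s (x1 - x3) - y1 mod 41 = 0 * (11 - 19) - 35 = 6

2P = (19, 6)


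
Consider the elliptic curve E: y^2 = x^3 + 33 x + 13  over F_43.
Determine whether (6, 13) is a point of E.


Check whether y^2 = x^3 + 33 x + 13 (mod 43) for (x, y) = (6, 13).
LHS: y^2 = 13^2 mod 43 = 40
RHS: x^3 + 33 x + 13 = 6^3 + 33*6 + 13 mod 43 = 40
LHS = RHS

Yes, on the curve


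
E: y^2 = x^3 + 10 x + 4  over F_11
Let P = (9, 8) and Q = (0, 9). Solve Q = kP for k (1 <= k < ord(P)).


Enumerate multiples of P until we hit Q = (0, 9):
  1P = (9, 8)
  2P = (4, 3)
  3P = (10, 2)
  4P = (6, 7)
  5P = (1, 2)
  6P = (5, 6)
  7P = (0, 2)
  8P = (0, 9)
Match found at i = 8.

k = 8


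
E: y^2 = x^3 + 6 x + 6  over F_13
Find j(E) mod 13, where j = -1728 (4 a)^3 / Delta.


Delta = -16(4 a^3 + 27 b^2) mod 13 = 4
-1728 * (4 a)^3 = -1728 * (4*6)^3 mod 13 = 5
j = 5 * 4^(-1) mod 13 = 11

j = 11 (mod 13)


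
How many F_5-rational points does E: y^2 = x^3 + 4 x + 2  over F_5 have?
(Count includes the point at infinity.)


For each x in F_5, count y with y^2 = x^3 + 4 x + 2 mod 5:
  x = 3: RHS = 1, y in [1, 4]  -> 2 point(s)
Affine points: 2. Add the point at infinity: total = 3.

#E(F_5) = 3


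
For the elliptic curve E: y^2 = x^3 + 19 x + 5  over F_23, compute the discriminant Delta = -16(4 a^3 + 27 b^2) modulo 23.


4 a^3 + 27 b^2 = 4*19^3 + 27*5^2 = 27436 + 675 = 28111
Delta = -16 * (28111) = -449776
Delta mod 23 = 12

Delta = 12 (mod 23)


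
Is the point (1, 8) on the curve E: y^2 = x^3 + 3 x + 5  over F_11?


Check whether y^2 = x^3 + 3 x + 5 (mod 11) for (x, y) = (1, 8).
LHS: y^2 = 8^2 mod 11 = 9
RHS: x^3 + 3 x + 5 = 1^3 + 3*1 + 5 mod 11 = 9
LHS = RHS

Yes, on the curve


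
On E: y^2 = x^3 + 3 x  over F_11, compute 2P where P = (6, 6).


k = 2 = 10_2 (binary, LSB first: 01)
Double-and-add from P = (6, 6):
  bit 0 = 0: acc unchanged = O
  bit 1 = 1: acc = O + (0, 0) = (0, 0)

2P = (0, 0)


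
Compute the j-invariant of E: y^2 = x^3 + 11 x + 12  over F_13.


Delta = -16(4 a^3 + 27 b^2) mod 13 = 2
-1728 * (4 a)^3 = -1728 * (4*11)^3 mod 13 = 8
j = 8 * 2^(-1) mod 13 = 4

j = 4 (mod 13)


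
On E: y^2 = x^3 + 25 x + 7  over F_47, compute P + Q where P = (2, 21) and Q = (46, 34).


P != Q, so use the chord formula.
s = (y2 - y1) / (x2 - x1) = (13) / (44) mod 47 = 27
x3 = s^2 - x1 - x2 mod 47 = 27^2 - 2 - 46 = 23
y3 = s (x1 - x3) - y1 mod 47 = 27 * (2 - 23) - 21 = 23

P + Q = (23, 23)


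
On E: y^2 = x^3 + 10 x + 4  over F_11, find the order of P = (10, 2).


Compute successive multiples of P until we hit O:
  1P = (10, 2)
  2P = (5, 6)
  3P = (5, 5)
  4P = (10, 9)
  5P = O

ord(P) = 5


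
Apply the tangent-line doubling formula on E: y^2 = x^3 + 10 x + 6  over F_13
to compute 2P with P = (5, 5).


Doubling: s = (3 x1^2 + a) / (2 y1)
s = (3*5^2 + 10) / (2*5) mod 13 = 2
x3 = s^2 - 2 x1 mod 13 = 2^2 - 2*5 = 7
y3 = s (x1 - x3) - y1 mod 13 = 2 * (5 - 7) - 5 = 4

2P = (7, 4)


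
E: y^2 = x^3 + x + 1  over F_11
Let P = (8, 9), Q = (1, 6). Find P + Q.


P != Q, so use the chord formula.
s = (y2 - y1) / (x2 - x1) = (8) / (4) mod 11 = 2
x3 = s^2 - x1 - x2 mod 11 = 2^2 - 8 - 1 = 6
y3 = s (x1 - x3) - y1 mod 11 = 2 * (8 - 6) - 9 = 6

P + Q = (6, 6)


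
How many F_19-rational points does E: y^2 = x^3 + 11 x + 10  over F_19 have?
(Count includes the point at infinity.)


For each x in F_19, count y with y^2 = x^3 + 11 x + 10 mod 19:
  x = 4: RHS = 4, y in [2, 17]  -> 2 point(s)
  x = 5: RHS = 0, y in [0]  -> 1 point(s)
  x = 6: RHS = 7, y in [8, 11]  -> 2 point(s)
  x = 14: RHS = 1, y in [1, 18]  -> 2 point(s)
  x = 15: RHS = 16, y in [4, 15]  -> 2 point(s)
  x = 16: RHS = 7, y in [8, 11]  -> 2 point(s)
  x = 18: RHS = 17, y in [6, 13]  -> 2 point(s)
Affine points: 13. Add the point at infinity: total = 14.

#E(F_19) = 14


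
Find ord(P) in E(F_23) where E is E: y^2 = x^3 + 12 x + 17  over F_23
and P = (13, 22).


Compute successive multiples of P until we hit O:
  1P = (13, 22)
  2P = (22, 2)
  3P = (6, 11)
  4P = (6, 12)
  5P = (22, 21)
  6P = (13, 1)
  7P = O

ord(P) = 7


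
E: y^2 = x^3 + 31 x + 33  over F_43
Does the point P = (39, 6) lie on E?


Check whether y^2 = x^3 + 31 x + 33 (mod 43) for (x, y) = (39, 6).
LHS: y^2 = 6^2 mod 43 = 36
RHS: x^3 + 31 x + 33 = 39^3 + 31*39 + 33 mod 43 = 17
LHS != RHS

No, not on the curve


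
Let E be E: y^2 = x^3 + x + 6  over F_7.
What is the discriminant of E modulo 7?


4 a^3 + 27 b^2 = 4*1^3 + 27*6^2 = 4 + 972 = 976
Delta = -16 * (976) = -15616
Delta mod 7 = 1

Delta = 1 (mod 7)


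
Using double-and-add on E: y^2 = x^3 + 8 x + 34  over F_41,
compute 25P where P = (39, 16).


k = 25 = 11001_2 (binary, LSB first: 10011)
Double-and-add from P = (39, 16):
  bit 0 = 1: acc = O + (39, 16) = (39, 16)
  bit 1 = 0: acc unchanged = (39, 16)
  bit 2 = 0: acc unchanged = (39, 16)
  bit 3 = 1: acc = (39, 16) + (40, 36) = (34, 2)
  bit 4 = 1: acc = (34, 2) + (11, 10) = (21, 22)

25P = (21, 22)


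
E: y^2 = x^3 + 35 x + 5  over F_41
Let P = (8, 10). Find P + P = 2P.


Doubling: s = (3 x1^2 + a) / (2 y1)
s = (3*8^2 + 35) / (2*10) mod 41 = 38
x3 = s^2 - 2 x1 mod 41 = 38^2 - 2*8 = 34
y3 = s (x1 - x3) - y1 mod 41 = 38 * (8 - 34) - 10 = 27

2P = (34, 27)


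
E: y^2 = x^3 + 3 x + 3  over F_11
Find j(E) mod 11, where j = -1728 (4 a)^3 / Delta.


Delta = -16(4 a^3 + 27 b^2) mod 11 = 5
-1728 * (4 a)^3 = -1728 * (4*3)^3 mod 11 = 10
j = 10 * 5^(-1) mod 11 = 2

j = 2 (mod 11)


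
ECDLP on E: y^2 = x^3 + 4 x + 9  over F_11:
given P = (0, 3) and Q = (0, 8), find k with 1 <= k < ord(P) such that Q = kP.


Enumerate multiples of P until we hit Q = (0, 8):
  1P = (0, 3)
  2P = (9, 2)
  3P = (5, 0)
  4P = (9, 9)
  5P = (0, 8)
Match found at i = 5.

k = 5


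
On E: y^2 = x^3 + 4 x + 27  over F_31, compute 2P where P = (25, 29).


k = 2 = 10_2 (binary, LSB first: 01)
Double-and-add from P = (25, 29):
  bit 0 = 0: acc unchanged = O
  bit 1 = 1: acc = O + (21, 14) = (21, 14)

2P = (21, 14)


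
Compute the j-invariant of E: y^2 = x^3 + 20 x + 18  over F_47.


Delta = -16(4 a^3 + 27 b^2) mod 47 = 16
-1728 * (4 a)^3 = -1728 * (4*20)^3 mod 47 = 37
j = 37 * 16^(-1) mod 47 = 17

j = 17 (mod 47)


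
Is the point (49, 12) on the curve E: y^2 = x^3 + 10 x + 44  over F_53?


Check whether y^2 = x^3 + 10 x + 44 (mod 53) for (x, y) = (49, 12).
LHS: y^2 = 12^2 mod 53 = 38
RHS: x^3 + 10 x + 44 = 49^3 + 10*49 + 44 mod 53 = 46
LHS != RHS

No, not on the curve


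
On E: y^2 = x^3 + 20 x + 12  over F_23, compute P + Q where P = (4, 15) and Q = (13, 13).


P != Q, so use the chord formula.
s = (y2 - y1) / (x2 - x1) = (21) / (9) mod 23 = 10
x3 = s^2 - x1 - x2 mod 23 = 10^2 - 4 - 13 = 14
y3 = s (x1 - x3) - y1 mod 23 = 10 * (4 - 14) - 15 = 0

P + Q = (14, 0)


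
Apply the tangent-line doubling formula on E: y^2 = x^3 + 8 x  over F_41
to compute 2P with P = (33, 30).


Doubling: s = (3 x1^2 + a) / (2 y1)
s = (3*33^2 + 8) / (2*30) mod 41 = 17
x3 = s^2 - 2 x1 mod 41 = 17^2 - 2*33 = 18
y3 = s (x1 - x3) - y1 mod 41 = 17 * (33 - 18) - 30 = 20

2P = (18, 20)


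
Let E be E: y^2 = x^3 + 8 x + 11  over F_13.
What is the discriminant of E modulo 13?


4 a^3 + 27 b^2 = 4*8^3 + 27*11^2 = 2048 + 3267 = 5315
Delta = -16 * (5315) = -85040
Delta mod 13 = 6

Delta = 6 (mod 13)


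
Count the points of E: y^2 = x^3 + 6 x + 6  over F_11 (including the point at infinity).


For each x in F_11, count y with y^2 = x^3 + 6 x + 6 mod 11:
  x = 2: RHS = 4, y in [2, 9]  -> 2 point(s)
  x = 6: RHS = 5, y in [4, 7]  -> 2 point(s)
  x = 8: RHS = 5, y in [4, 7]  -> 2 point(s)
Affine points: 6. Add the point at infinity: total = 7.

#E(F_11) = 7


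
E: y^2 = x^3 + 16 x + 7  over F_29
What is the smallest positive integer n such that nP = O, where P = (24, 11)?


Compute successive multiples of P until we hit O:
  1P = (24, 11)
  2P = (5, 3)
  3P = (25, 13)
  4P = (13, 11)
  5P = (21, 18)
  6P = (12, 19)
  7P = (16, 3)
  8P = (19, 23)
  ... (continuing to 38P)
  38P = O

ord(P) = 38


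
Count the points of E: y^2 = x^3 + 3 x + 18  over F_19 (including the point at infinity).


For each x in F_19, count y with y^2 = x^3 + 3 x + 18 mod 19:
  x = 3: RHS = 16, y in [4, 15]  -> 2 point(s)
  x = 5: RHS = 6, y in [5, 14]  -> 2 point(s)
  x = 6: RHS = 5, y in [9, 10]  -> 2 point(s)
  x = 14: RHS = 11, y in [7, 12]  -> 2 point(s)
  x = 16: RHS = 1, y in [1, 18]  -> 2 point(s)
  x = 17: RHS = 4, y in [2, 17]  -> 2 point(s)
Affine points: 12. Add the point at infinity: total = 13.

#E(F_19) = 13


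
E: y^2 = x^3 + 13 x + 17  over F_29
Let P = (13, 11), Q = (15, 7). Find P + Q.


P != Q, so use the chord formula.
s = (y2 - y1) / (x2 - x1) = (25) / (2) mod 29 = 27
x3 = s^2 - x1 - x2 mod 29 = 27^2 - 13 - 15 = 5
y3 = s (x1 - x3) - y1 mod 29 = 27 * (13 - 5) - 11 = 2

P + Q = (5, 2)


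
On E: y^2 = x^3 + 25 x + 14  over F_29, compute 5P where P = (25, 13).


k = 5 = 101_2 (binary, LSB first: 101)
Double-and-add from P = (25, 13):
  bit 0 = 1: acc = O + (25, 13) = (25, 13)
  bit 1 = 0: acc unchanged = (25, 13)
  bit 2 = 1: acc = (25, 13) + (26, 12) = (8, 28)

5P = (8, 28)


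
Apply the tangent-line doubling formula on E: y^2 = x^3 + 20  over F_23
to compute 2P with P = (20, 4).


Doubling: s = (3 x1^2 + a) / (2 y1)
s = (3*20^2 + 0) / (2*4) mod 23 = 12
x3 = s^2 - 2 x1 mod 23 = 12^2 - 2*20 = 12
y3 = s (x1 - x3) - y1 mod 23 = 12 * (20 - 12) - 4 = 0

2P = (12, 0)


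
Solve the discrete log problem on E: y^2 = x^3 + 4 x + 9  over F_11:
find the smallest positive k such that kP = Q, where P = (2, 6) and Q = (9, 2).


Enumerate multiples of P until we hit Q = (9, 2):
  1P = (2, 6)
  2P = (10, 9)
  3P = (0, 3)
  4P = (3, 9)
  5P = (4, 10)
  6P = (9, 2)
Match found at i = 6.

k = 6


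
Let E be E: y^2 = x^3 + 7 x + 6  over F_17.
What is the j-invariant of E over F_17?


Delta = -16(4 a^3 + 27 b^2) mod 17 = 15
-1728 * (4 a)^3 = -1728 * (4*7)^3 mod 17 = 13
j = 13 * 15^(-1) mod 17 = 2

j = 2 (mod 17)


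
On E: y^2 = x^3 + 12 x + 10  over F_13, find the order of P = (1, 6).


Compute successive multiples of P until we hit O:
  1P = (1, 6)
  2P = (2, 9)
  3P = (6, 5)
  4P = (5, 0)
  5P = (6, 8)
  6P = (2, 4)
  7P = (1, 7)
  8P = O

ord(P) = 8


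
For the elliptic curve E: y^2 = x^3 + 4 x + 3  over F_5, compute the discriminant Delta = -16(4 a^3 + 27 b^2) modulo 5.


4 a^3 + 27 b^2 = 4*4^3 + 27*3^2 = 256 + 243 = 499
Delta = -16 * (499) = -7984
Delta mod 5 = 1

Delta = 1 (mod 5)


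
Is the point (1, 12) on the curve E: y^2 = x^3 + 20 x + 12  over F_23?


Check whether y^2 = x^3 + 20 x + 12 (mod 23) for (x, y) = (1, 12).
LHS: y^2 = 12^2 mod 23 = 6
RHS: x^3 + 20 x + 12 = 1^3 + 20*1 + 12 mod 23 = 10
LHS != RHS

No, not on the curve


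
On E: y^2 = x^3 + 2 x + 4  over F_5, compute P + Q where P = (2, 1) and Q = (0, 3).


P != Q, so use the chord formula.
s = (y2 - y1) / (x2 - x1) = (2) / (3) mod 5 = 4
x3 = s^2 - x1 - x2 mod 5 = 4^2 - 2 - 0 = 4
y3 = s (x1 - x3) - y1 mod 5 = 4 * (2 - 4) - 1 = 1

P + Q = (4, 1)


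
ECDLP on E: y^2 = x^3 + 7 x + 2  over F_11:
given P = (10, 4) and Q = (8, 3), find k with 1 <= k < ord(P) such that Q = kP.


Enumerate multiples of P until we hit Q = (8, 3):
  1P = (10, 4)
  2P = (7, 8)
  3P = (8, 8)
  4P = (8, 3)
Match found at i = 4.

k = 4


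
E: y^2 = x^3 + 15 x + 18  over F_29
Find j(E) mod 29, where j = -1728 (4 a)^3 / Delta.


Delta = -16(4 a^3 + 27 b^2) mod 29 = 7
-1728 * (4 a)^3 = -1728 * (4*15)^3 mod 29 = 9
j = 9 * 7^(-1) mod 29 = 22

j = 22 (mod 29)


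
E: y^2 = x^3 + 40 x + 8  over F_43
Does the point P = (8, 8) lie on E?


Check whether y^2 = x^3 + 40 x + 8 (mod 43) for (x, y) = (8, 8).
LHS: y^2 = 8^2 mod 43 = 21
RHS: x^3 + 40 x + 8 = 8^3 + 40*8 + 8 mod 43 = 23
LHS != RHS

No, not on the curve


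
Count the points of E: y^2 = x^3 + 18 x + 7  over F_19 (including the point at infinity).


For each x in F_19, count y with y^2 = x^3 + 18 x + 7 mod 19:
  x = 0: RHS = 7, y in [8, 11]  -> 2 point(s)
  x = 1: RHS = 7, y in [8, 11]  -> 2 point(s)
  x = 7: RHS = 1, y in [1, 18]  -> 2 point(s)
  x = 8: RHS = 17, y in [6, 13]  -> 2 point(s)
  x = 9: RHS = 5, y in [9, 10]  -> 2 point(s)
  x = 10: RHS = 9, y in [3, 16]  -> 2 point(s)
  x = 11: RHS = 16, y in [4, 15]  -> 2 point(s)
  x = 13: RHS = 6, y in [5, 14]  -> 2 point(s)
  x = 14: RHS = 1, y in [1, 18]  -> 2 point(s)
  x = 15: RHS = 4, y in [2, 17]  -> 2 point(s)
  x = 17: RHS = 1, y in [1, 18]  -> 2 point(s)
  x = 18: RHS = 7, y in [8, 11]  -> 2 point(s)
Affine points: 24. Add the point at infinity: total = 25.

#E(F_19) = 25


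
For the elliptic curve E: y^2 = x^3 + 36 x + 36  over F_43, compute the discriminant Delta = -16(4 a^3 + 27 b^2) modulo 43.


4 a^3 + 27 b^2 = 4*36^3 + 27*36^2 = 186624 + 34992 = 221616
Delta = -16 * (221616) = -3545856
Delta mod 43 = 10

Delta = 10 (mod 43)


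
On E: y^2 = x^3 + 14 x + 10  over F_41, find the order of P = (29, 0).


Compute successive multiples of P until we hit O:
  1P = (29, 0)
  2P = O

ord(P) = 2


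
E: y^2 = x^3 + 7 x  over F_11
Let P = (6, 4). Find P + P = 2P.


Doubling: s = (3 x1^2 + a) / (2 y1)
s = (3*6^2 + 7) / (2*4) mod 11 = 2
x3 = s^2 - 2 x1 mod 11 = 2^2 - 2*6 = 3
y3 = s (x1 - x3) - y1 mod 11 = 2 * (6 - 3) - 4 = 2

2P = (3, 2)


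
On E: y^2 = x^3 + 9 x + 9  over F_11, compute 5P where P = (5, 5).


k = 5 = 101_2 (binary, LSB first: 101)
Double-and-add from P = (5, 5):
  bit 0 = 1: acc = O + (5, 5) = (5, 5)
  bit 1 = 0: acc unchanged = (5, 5)
  bit 2 = 1: acc = (5, 5) + (0, 3) = (0, 8)

5P = (0, 8)


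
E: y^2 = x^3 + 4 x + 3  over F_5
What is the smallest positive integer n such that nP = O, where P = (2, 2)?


Compute successive multiples of P until we hit O:
  1P = (2, 2)
  2P = (2, 3)
  3P = O

ord(P) = 3


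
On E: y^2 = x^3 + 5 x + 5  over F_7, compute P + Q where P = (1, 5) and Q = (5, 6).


P != Q, so use the chord formula.
s = (y2 - y1) / (x2 - x1) = (1) / (4) mod 7 = 2
x3 = s^2 - x1 - x2 mod 7 = 2^2 - 1 - 5 = 5
y3 = s (x1 - x3) - y1 mod 7 = 2 * (1 - 5) - 5 = 1

P + Q = (5, 1)


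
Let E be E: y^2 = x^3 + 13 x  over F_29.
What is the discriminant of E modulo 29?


4 a^3 + 27 b^2 = 4*13^3 + 27*0^2 = 8788 + 0 = 8788
Delta = -16 * (8788) = -140608
Delta mod 29 = 13

Delta = 13 (mod 29)


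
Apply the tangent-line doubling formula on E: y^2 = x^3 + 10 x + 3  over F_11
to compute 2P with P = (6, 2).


Doubling: s = (3 x1^2 + a) / (2 y1)
s = (3*6^2 + 10) / (2*2) mod 11 = 2
x3 = s^2 - 2 x1 mod 11 = 2^2 - 2*6 = 3
y3 = s (x1 - x3) - y1 mod 11 = 2 * (6 - 3) - 2 = 4

2P = (3, 4)


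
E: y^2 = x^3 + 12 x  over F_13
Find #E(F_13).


For each x in F_13, count y with y^2 = x^3 + 12 x + 0 mod 13:
  x = 0: RHS = 0, y in [0]  -> 1 point(s)
  x = 1: RHS = 0, y in [0]  -> 1 point(s)
  x = 5: RHS = 3, y in [4, 9]  -> 2 point(s)
  x = 8: RHS = 10, y in [6, 7]  -> 2 point(s)
  x = 12: RHS = 0, y in [0]  -> 1 point(s)
Affine points: 7. Add the point at infinity: total = 8.

#E(F_13) = 8


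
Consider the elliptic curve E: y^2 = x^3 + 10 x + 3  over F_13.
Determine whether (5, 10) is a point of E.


Check whether y^2 = x^3 + 10 x + 3 (mod 13) for (x, y) = (5, 10).
LHS: y^2 = 10^2 mod 13 = 9
RHS: x^3 + 10 x + 3 = 5^3 + 10*5 + 3 mod 13 = 9
LHS = RHS

Yes, on the curve


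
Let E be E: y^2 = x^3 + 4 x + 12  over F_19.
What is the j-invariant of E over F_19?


Delta = -16(4 a^3 + 27 b^2) mod 19 = 6
-1728 * (4 a)^3 = -1728 * (4*4)^3 mod 19 = 11
j = 11 * 6^(-1) mod 19 = 5

j = 5 (mod 19)


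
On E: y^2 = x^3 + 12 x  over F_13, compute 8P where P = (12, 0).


k = 8 = 1000_2 (binary, LSB first: 0001)
Double-and-add from P = (12, 0):
  bit 0 = 0: acc unchanged = O
  bit 1 = 0: acc unchanged = O
  bit 2 = 0: acc unchanged = O
  bit 3 = 1: acc = O + O = O

8P = O


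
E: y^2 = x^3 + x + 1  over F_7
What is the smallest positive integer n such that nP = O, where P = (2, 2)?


Compute successive multiples of P until we hit O:
  1P = (2, 2)
  2P = (0, 1)
  3P = (0, 6)
  4P = (2, 5)
  5P = O

ord(P) = 5


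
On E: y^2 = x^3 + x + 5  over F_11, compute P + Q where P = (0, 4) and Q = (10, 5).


P != Q, so use the chord formula.
s = (y2 - y1) / (x2 - x1) = (1) / (10) mod 11 = 10
x3 = s^2 - x1 - x2 mod 11 = 10^2 - 0 - 10 = 2
y3 = s (x1 - x3) - y1 mod 11 = 10 * (0 - 2) - 4 = 9

P + Q = (2, 9)


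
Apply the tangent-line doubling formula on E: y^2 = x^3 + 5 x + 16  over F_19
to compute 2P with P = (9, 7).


Doubling: s = (3 x1^2 + a) / (2 y1)
s = (3*9^2 + 5) / (2*7) mod 19 = 15
x3 = s^2 - 2 x1 mod 19 = 15^2 - 2*9 = 17
y3 = s (x1 - x3) - y1 mod 19 = 15 * (9 - 17) - 7 = 6

2P = (17, 6)


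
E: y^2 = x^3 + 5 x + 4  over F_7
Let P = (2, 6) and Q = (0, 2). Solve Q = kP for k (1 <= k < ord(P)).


Enumerate multiples of P until we hit Q = (0, 2):
  1P = (2, 6)
  2P = (0, 5)
  3P = (0, 2)
Match found at i = 3.

k = 3


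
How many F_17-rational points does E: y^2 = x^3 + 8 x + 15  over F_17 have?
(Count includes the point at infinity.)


For each x in F_17, count y with y^2 = x^3 + 8 x + 15 mod 17:
  x = 0: RHS = 15, y in [7, 10]  -> 2 point(s)
  x = 3: RHS = 15, y in [7, 10]  -> 2 point(s)
  x = 4: RHS = 9, y in [3, 14]  -> 2 point(s)
  x = 8: RHS = 13, y in [8, 9]  -> 2 point(s)
  x = 9: RHS = 0, y in [0]  -> 1 point(s)
  x = 13: RHS = 4, y in [2, 15]  -> 2 point(s)
  x = 14: RHS = 15, y in [7, 10]  -> 2 point(s)
  x = 15: RHS = 8, y in [5, 12]  -> 2 point(s)
Affine points: 15. Add the point at infinity: total = 16.

#E(F_17) = 16


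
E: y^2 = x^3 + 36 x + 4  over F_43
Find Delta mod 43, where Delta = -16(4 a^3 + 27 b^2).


4 a^3 + 27 b^2 = 4*36^3 + 27*4^2 = 186624 + 432 = 187056
Delta = -16 * (187056) = -2992896
Delta mod 43 = 33

Delta = 33 (mod 43)


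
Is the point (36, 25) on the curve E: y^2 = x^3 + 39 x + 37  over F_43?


Check whether y^2 = x^3 + 39 x + 37 (mod 43) for (x, y) = (36, 25).
LHS: y^2 = 25^2 mod 43 = 23
RHS: x^3 + 39 x + 37 = 36^3 + 39*36 + 37 mod 43 = 23
LHS = RHS

Yes, on the curve


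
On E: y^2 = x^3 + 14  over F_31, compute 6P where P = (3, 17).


k = 6 = 110_2 (binary, LSB first: 011)
Double-and-add from P = (3, 17):
  bit 0 = 0: acc unchanged = O
  bit 1 = 1: acc = O + (13, 17) = (13, 17)
  bit 2 = 1: acc = (13, 17) + (15, 17) = (3, 14)

6P = (3, 14)


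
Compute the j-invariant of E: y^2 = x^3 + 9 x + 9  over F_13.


Delta = -16(4 a^3 + 27 b^2) mod 13 = 5
-1728 * (4 a)^3 = -1728 * (4*9)^3 mod 13 = 12
j = 12 * 5^(-1) mod 13 = 5

j = 5 (mod 13)


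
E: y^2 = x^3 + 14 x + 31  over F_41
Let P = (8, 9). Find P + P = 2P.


Doubling: s = (3 x1^2 + a) / (2 y1)
s = (3*8^2 + 14) / (2*9) mod 41 = 16
x3 = s^2 - 2 x1 mod 41 = 16^2 - 2*8 = 35
y3 = s (x1 - x3) - y1 mod 41 = 16 * (8 - 35) - 9 = 10

2P = (35, 10)


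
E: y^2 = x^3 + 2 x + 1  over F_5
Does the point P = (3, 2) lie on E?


Check whether y^2 = x^3 + 2 x + 1 (mod 5) for (x, y) = (3, 2).
LHS: y^2 = 2^2 mod 5 = 4
RHS: x^3 + 2 x + 1 = 3^3 + 2*3 + 1 mod 5 = 4
LHS = RHS

Yes, on the curve


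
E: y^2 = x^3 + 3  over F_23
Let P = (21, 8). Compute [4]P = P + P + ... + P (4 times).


k = 4 = 100_2 (binary, LSB first: 001)
Double-and-add from P = (21, 8):
  bit 0 = 0: acc unchanged = O
  bit 1 = 0: acc unchanged = O
  bit 2 = 1: acc = O + (1, 21) = (1, 21)

4P = (1, 21)


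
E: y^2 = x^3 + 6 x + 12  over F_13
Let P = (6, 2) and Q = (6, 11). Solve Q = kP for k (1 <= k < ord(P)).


Enumerate multiples of P until we hit Q = (6, 11):
  1P = (6, 2)
  2P = (4, 3)
  3P = (0, 8)
  4P = (8, 0)
  5P = (0, 5)
  6P = (4, 10)
  7P = (6, 11)
Match found at i = 7.

k = 7


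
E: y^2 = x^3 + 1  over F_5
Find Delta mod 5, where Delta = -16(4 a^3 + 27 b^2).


4 a^3 + 27 b^2 = 4*0^3 + 27*1^2 = 0 + 27 = 27
Delta = -16 * (27) = -432
Delta mod 5 = 3

Delta = 3 (mod 5)


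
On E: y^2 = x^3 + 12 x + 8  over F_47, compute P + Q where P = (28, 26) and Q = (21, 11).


P != Q, so use the chord formula.
s = (y2 - y1) / (x2 - x1) = (32) / (40) mod 47 = 29
x3 = s^2 - x1 - x2 mod 47 = 29^2 - 28 - 21 = 40
y3 = s (x1 - x3) - y1 mod 47 = 29 * (28 - 40) - 26 = 2

P + Q = (40, 2)


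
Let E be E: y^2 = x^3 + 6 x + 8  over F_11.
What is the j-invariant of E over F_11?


Delta = -16(4 a^3 + 27 b^2) mod 11 = 9
-1728 * (4 a)^3 = -1728 * (4*6)^3 mod 11 = 3
j = 3 * 9^(-1) mod 11 = 4

j = 4 (mod 11)


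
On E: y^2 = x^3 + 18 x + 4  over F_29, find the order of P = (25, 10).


Compute successive multiples of P until we hit O:
  1P = (25, 10)
  2P = (7, 3)
  3P = (1, 9)
  4P = (10, 16)
  5P = (22, 12)
  6P = (5, 25)
  7P = (5, 4)
  8P = (22, 17)
  ... (continuing to 13P)
  13P = O

ord(P) = 13


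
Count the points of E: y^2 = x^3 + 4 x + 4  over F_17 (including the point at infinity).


For each x in F_17, count y with y^2 = x^3 + 4 x + 4 mod 17:
  x = 0: RHS = 4, y in [2, 15]  -> 2 point(s)
  x = 1: RHS = 9, y in [3, 14]  -> 2 point(s)
  x = 3: RHS = 9, y in [3, 14]  -> 2 point(s)
  x = 4: RHS = 16, y in [4, 13]  -> 2 point(s)
  x = 5: RHS = 13, y in [8, 9]  -> 2 point(s)
  x = 7: RHS = 1, y in [1, 16]  -> 2 point(s)
  x = 8: RHS = 4, y in [2, 15]  -> 2 point(s)
  x = 9: RHS = 4, y in [2, 15]  -> 2 point(s)
  x = 11: RHS = 2, y in [6, 11]  -> 2 point(s)
  x = 13: RHS = 9, y in [3, 14]  -> 2 point(s)
  x = 14: RHS = 16, y in [4, 13]  -> 2 point(s)
  x = 16: RHS = 16, y in [4, 13]  -> 2 point(s)
Affine points: 24. Add the point at infinity: total = 25.

#E(F_17) = 25


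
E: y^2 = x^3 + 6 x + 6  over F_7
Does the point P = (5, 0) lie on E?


Check whether y^2 = x^3 + 6 x + 6 (mod 7) for (x, y) = (5, 0).
LHS: y^2 = 0^2 mod 7 = 0
RHS: x^3 + 6 x + 6 = 5^3 + 6*5 + 6 mod 7 = 0
LHS = RHS

Yes, on the curve


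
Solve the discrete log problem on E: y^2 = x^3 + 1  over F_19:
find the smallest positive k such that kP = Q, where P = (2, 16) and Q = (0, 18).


Enumerate multiples of P until we hit Q = (0, 18):
  1P = (2, 16)
  2P = (0, 18)
Match found at i = 2.

k = 2


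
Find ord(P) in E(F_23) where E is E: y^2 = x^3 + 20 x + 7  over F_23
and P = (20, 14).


Compute successive multiples of P until we hit O:
  1P = (20, 14)
  2P = (18, 14)
  3P = (8, 9)
  4P = (3, 18)
  5P = (3, 5)
  6P = (8, 14)
  7P = (18, 9)
  8P = (20, 9)
  ... (continuing to 9P)
  9P = O

ord(P) = 9


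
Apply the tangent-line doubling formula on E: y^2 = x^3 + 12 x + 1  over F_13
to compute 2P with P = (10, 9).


Doubling: s = (3 x1^2 + a) / (2 y1)
s = (3*10^2 + 12) / (2*9) mod 13 = 0
x3 = s^2 - 2 x1 mod 13 = 0^2 - 2*10 = 6
y3 = s (x1 - x3) - y1 mod 13 = 0 * (10 - 6) - 9 = 4

2P = (6, 4)


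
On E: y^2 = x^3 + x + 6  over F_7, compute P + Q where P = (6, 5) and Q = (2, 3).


P != Q, so use the chord formula.
s = (y2 - y1) / (x2 - x1) = (5) / (3) mod 7 = 4
x3 = s^2 - x1 - x2 mod 7 = 4^2 - 6 - 2 = 1
y3 = s (x1 - x3) - y1 mod 7 = 4 * (6 - 1) - 5 = 1

P + Q = (1, 1)


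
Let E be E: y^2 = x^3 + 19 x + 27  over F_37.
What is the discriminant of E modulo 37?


4 a^3 + 27 b^2 = 4*19^3 + 27*27^2 = 27436 + 19683 = 47119
Delta = -16 * (47119) = -753904
Delta mod 37 = 8

Delta = 8 (mod 37)


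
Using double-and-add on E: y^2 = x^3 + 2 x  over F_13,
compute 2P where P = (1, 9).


k = 2 = 10_2 (binary, LSB first: 01)
Double-and-add from P = (1, 9):
  bit 0 = 0: acc unchanged = O
  bit 1 = 1: acc = O + (12, 6) = (12, 6)

2P = (12, 6)


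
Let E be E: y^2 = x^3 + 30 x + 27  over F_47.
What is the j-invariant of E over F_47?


Delta = -16(4 a^3 + 27 b^2) mod 47 = 21
-1728 * (4 a)^3 = -1728 * (4*30)^3 mod 47 = 25
j = 25 * 21^(-1) mod 47 = 37

j = 37 (mod 47)


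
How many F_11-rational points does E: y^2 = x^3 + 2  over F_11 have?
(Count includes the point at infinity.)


For each x in F_11, count y with y^2 = x^3 + 0 x + 2 mod 11:
  x = 1: RHS = 3, y in [5, 6]  -> 2 point(s)
  x = 4: RHS = 0, y in [0]  -> 1 point(s)
  x = 6: RHS = 9, y in [3, 8]  -> 2 point(s)
  x = 7: RHS = 4, y in [2, 9]  -> 2 point(s)
  x = 9: RHS = 5, y in [4, 7]  -> 2 point(s)
  x = 10: RHS = 1, y in [1, 10]  -> 2 point(s)
Affine points: 11. Add the point at infinity: total = 12.

#E(F_11) = 12


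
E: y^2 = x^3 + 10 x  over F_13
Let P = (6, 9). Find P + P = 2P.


Doubling: s = (3 x1^2 + a) / (2 y1)
s = (3*6^2 + 10) / (2*9) mod 13 = 8
x3 = s^2 - 2 x1 mod 13 = 8^2 - 2*6 = 0
y3 = s (x1 - x3) - y1 mod 13 = 8 * (6 - 0) - 9 = 0

2P = (0, 0)


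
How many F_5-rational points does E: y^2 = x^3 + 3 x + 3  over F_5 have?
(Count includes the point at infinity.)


For each x in F_5, count y with y^2 = x^3 + 3 x + 3 mod 5:
  x = 3: RHS = 4, y in [2, 3]  -> 2 point(s)
  x = 4: RHS = 4, y in [2, 3]  -> 2 point(s)
Affine points: 4. Add the point at infinity: total = 5.

#E(F_5) = 5


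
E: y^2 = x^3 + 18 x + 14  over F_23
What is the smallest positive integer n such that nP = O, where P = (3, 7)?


Compute successive multiples of P until we hit O:
  1P = (3, 7)
  2P = (19, 4)
  3P = (4, 9)
  4P = (20, 5)
  5P = (18, 11)
  6P = (8, 7)
  7P = (12, 16)
  8P = (9, 10)
  ... (continuing to 32P)
  32P = O

ord(P) = 32


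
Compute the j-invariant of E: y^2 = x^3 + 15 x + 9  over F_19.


Delta = -16(4 a^3 + 27 b^2) mod 19 = 17
-1728 * (4 a)^3 = -1728 * (4*15)^3 mod 19 = 8
j = 8 * 17^(-1) mod 19 = 15

j = 15 (mod 19)


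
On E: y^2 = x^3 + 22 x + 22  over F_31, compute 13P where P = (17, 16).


k = 13 = 1101_2 (binary, LSB first: 1011)
Double-and-add from P = (17, 16):
  bit 0 = 1: acc = O + (17, 16) = (17, 16)
  bit 1 = 0: acc unchanged = (17, 16)
  bit 2 = 1: acc = (17, 16) + (1, 13) = (18, 9)
  bit 3 = 1: acc = (18, 9) + (23, 4) = (22, 26)

13P = (22, 26)


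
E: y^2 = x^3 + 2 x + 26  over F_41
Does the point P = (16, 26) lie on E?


Check whether y^2 = x^3 + 2 x + 26 (mod 41) for (x, y) = (16, 26).
LHS: y^2 = 26^2 mod 41 = 20
RHS: x^3 + 2 x + 26 = 16^3 + 2*16 + 26 mod 41 = 13
LHS != RHS

No, not on the curve


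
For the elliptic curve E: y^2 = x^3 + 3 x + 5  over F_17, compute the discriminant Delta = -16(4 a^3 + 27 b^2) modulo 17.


4 a^3 + 27 b^2 = 4*3^3 + 27*5^2 = 108 + 675 = 783
Delta = -16 * (783) = -12528
Delta mod 17 = 1

Delta = 1 (mod 17)


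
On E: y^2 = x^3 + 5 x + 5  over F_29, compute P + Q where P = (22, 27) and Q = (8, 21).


P != Q, so use the chord formula.
s = (y2 - y1) / (x2 - x1) = (23) / (15) mod 29 = 17
x3 = s^2 - x1 - x2 mod 29 = 17^2 - 22 - 8 = 27
y3 = s (x1 - x3) - y1 mod 29 = 17 * (22 - 27) - 27 = 4

P + Q = (27, 4)


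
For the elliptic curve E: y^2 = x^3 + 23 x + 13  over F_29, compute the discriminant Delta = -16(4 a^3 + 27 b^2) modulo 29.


4 a^3 + 27 b^2 = 4*23^3 + 27*13^2 = 48668 + 4563 = 53231
Delta = -16 * (53231) = -851696
Delta mod 29 = 5

Delta = 5 (mod 29)


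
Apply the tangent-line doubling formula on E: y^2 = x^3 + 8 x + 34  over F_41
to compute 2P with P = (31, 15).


Doubling: s = (3 x1^2 + a) / (2 y1)
s = (3*31^2 + 8) / (2*15) mod 41 = 13
x3 = s^2 - 2 x1 mod 41 = 13^2 - 2*31 = 25
y3 = s (x1 - x3) - y1 mod 41 = 13 * (31 - 25) - 15 = 22

2P = (25, 22)


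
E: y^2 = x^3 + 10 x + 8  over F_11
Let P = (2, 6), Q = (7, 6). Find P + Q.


P != Q, so use the chord formula.
s = (y2 - y1) / (x2 - x1) = (0) / (5) mod 11 = 0
x3 = s^2 - x1 - x2 mod 11 = 0^2 - 2 - 7 = 2
y3 = s (x1 - x3) - y1 mod 11 = 0 * (2 - 2) - 6 = 5

P + Q = (2, 5)


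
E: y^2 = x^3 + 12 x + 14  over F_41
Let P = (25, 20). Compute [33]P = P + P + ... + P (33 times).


k = 33 = 100001_2 (binary, LSB first: 100001)
Double-and-add from P = (25, 20):
  bit 0 = 1: acc = O + (25, 20) = (25, 20)
  bit 1 = 0: acc unchanged = (25, 20)
  bit 2 = 0: acc unchanged = (25, 20)
  bit 3 = 0: acc unchanged = (25, 20)
  bit 4 = 0: acc unchanged = (25, 20)
  bit 5 = 1: acc = (25, 20) + (33, 12) = (25, 21)

33P = (25, 21)


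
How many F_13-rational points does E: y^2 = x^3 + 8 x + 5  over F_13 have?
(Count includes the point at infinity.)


For each x in F_13, count y with y^2 = x^3 + 8 x + 5 mod 13:
  x = 1: RHS = 1, y in [1, 12]  -> 2 point(s)
  x = 2: RHS = 3, y in [4, 9]  -> 2 point(s)
  x = 3: RHS = 4, y in [2, 11]  -> 2 point(s)
  x = 4: RHS = 10, y in [6, 7]  -> 2 point(s)
  x = 5: RHS = 1, y in [1, 12]  -> 2 point(s)
  x = 6: RHS = 9, y in [3, 10]  -> 2 point(s)
  x = 7: RHS = 1, y in [1, 12]  -> 2 point(s)
  x = 8: RHS = 9, y in [3, 10]  -> 2 point(s)
  x = 9: RHS = 0, y in [0]  -> 1 point(s)
  x = 12: RHS = 9, y in [3, 10]  -> 2 point(s)
Affine points: 19. Add the point at infinity: total = 20.

#E(F_13) = 20


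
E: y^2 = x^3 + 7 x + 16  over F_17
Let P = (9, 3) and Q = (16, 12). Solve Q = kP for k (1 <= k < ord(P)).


Enumerate multiples of P until we hit Q = (16, 12):
  1P = (9, 3)
  2P = (3, 9)
  3P = (6, 11)
  4P = (11, 8)
  5P = (16, 5)
  6P = (7, 0)
  7P = (16, 12)
Match found at i = 7.

k = 7


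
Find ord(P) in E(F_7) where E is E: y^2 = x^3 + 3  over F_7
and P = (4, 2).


Compute successive multiples of P until we hit O:
  1P = (4, 2)
  2P = (3, 3)
  3P = (1, 2)
  4P = (2, 5)
  5P = (5, 3)
  6P = (6, 3)
  7P = (6, 4)
  8P = (5, 4)
  ... (continuing to 13P)
  13P = O

ord(P) = 13


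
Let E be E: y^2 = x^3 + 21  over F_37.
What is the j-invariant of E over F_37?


Delta = -16(4 a^3 + 27 b^2) mod 37 = 1
-1728 * (4 a)^3 = -1728 * (4*0)^3 mod 37 = 0
j = 0 * 1^(-1) mod 37 = 0

j = 0 (mod 37)


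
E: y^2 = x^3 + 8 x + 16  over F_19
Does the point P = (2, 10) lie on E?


Check whether y^2 = x^3 + 8 x + 16 (mod 19) for (x, y) = (2, 10).
LHS: y^2 = 10^2 mod 19 = 5
RHS: x^3 + 8 x + 16 = 2^3 + 8*2 + 16 mod 19 = 2
LHS != RHS

No, not on the curve


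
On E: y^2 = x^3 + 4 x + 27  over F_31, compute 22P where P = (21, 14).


k = 22 = 10110_2 (binary, LSB first: 01101)
Double-and-add from P = (21, 14):
  bit 0 = 0: acc unchanged = O
  bit 1 = 1: acc = O + (24, 11) = (24, 11)
  bit 2 = 1: acc = (24, 11) + (23, 17) = (20, 27)
  bit 3 = 0: acc unchanged = (20, 27)
  bit 4 = 1: acc = (20, 27) + (25, 2) = (11, 21)

22P = (11, 21)


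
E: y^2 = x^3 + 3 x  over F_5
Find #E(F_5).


For each x in F_5, count y with y^2 = x^3 + 3 x + 0 mod 5:
  x = 0: RHS = 0, y in [0]  -> 1 point(s)
  x = 1: RHS = 4, y in [2, 3]  -> 2 point(s)
  x = 2: RHS = 4, y in [2, 3]  -> 2 point(s)
  x = 3: RHS = 1, y in [1, 4]  -> 2 point(s)
  x = 4: RHS = 1, y in [1, 4]  -> 2 point(s)
Affine points: 9. Add the point at infinity: total = 10.

#E(F_5) = 10


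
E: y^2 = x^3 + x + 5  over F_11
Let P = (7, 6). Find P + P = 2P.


Doubling: s = (3 x1^2 + a) / (2 y1)
s = (3*7^2 + 1) / (2*6) mod 11 = 5
x3 = s^2 - 2 x1 mod 11 = 5^2 - 2*7 = 0
y3 = s (x1 - x3) - y1 mod 11 = 5 * (7 - 0) - 6 = 7

2P = (0, 7)


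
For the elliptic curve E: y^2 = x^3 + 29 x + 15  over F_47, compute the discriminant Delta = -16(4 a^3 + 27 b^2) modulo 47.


4 a^3 + 27 b^2 = 4*29^3 + 27*15^2 = 97556 + 6075 = 103631
Delta = -16 * (103631) = -1658096
Delta mod 47 = 17

Delta = 17 (mod 47)
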